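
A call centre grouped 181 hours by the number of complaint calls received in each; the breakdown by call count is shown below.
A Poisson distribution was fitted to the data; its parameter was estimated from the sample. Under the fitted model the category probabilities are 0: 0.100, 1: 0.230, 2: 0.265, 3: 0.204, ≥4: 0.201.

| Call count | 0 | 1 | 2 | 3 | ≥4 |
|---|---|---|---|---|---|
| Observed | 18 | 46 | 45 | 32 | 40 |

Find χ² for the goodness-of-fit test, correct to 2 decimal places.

1.66

Expected counts E_i = n·p_i: 181×0.100 = 18.1, 181×0.230 = 41.63, 181×0.265 = 47.965, 181×0.204 = 36.924, 181×0.201 = 36.381.
0: (18 − 18.1)²/18.1 = 0.01/18.1 = 0.001
1: (46 − 41.63)²/41.63 = 19.0969/41.63 = 0.459
2: (45 − 47.965)²/47.965 = 8.791225/47.965 = 0.183
3: (32 − 36.924)²/36.924 = 24.245776/36.924 = 0.657
≥4: (40 − 36.381)²/36.381 = 13.097161/36.381 = 0.360
Sum = 1.66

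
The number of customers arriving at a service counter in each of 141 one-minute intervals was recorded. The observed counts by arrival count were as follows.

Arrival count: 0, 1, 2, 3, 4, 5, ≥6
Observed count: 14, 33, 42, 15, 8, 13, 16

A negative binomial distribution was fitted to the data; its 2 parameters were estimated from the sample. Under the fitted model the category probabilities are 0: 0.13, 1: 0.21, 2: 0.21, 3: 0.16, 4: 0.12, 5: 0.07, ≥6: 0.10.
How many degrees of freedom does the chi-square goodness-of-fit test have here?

4

There are k = 7 categories and 2 parameters estimated from the data, so df = 7 − 1 − 2 = 4.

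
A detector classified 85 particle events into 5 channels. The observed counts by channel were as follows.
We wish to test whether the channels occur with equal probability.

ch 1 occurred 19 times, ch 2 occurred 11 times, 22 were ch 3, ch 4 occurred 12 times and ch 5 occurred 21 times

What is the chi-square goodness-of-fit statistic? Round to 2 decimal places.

Under H₀ each category has probability 1/5, so each expected count is 85/5 = 17.
ch 1: (19 − 17)²/17 = 4/17 = 0.235
ch 2: (11 − 17)²/17 = 36/17 = 2.118
ch 3: (22 − 17)²/17 = 25/17 = 1.471
ch 4: (12 − 17)²/17 = 25/17 = 1.471
ch 5: (21 − 17)²/17 = 16/17 = 0.941
Sum = 6.24

6.24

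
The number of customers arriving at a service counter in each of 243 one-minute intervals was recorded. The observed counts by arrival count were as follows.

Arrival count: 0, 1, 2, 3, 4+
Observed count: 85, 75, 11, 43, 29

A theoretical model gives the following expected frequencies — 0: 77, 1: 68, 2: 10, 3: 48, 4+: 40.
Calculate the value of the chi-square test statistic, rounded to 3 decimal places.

0: (85 − 77)²/77 = 64/77 = 0.8312
1: (75 − 68)²/68 = 49/68 = 0.7206
2: (11 − 10)²/10 = 1/10 = 0.1000
3: (43 − 48)²/48 = 25/48 = 0.5208
4+: (29 − 40)²/40 = 121/40 = 3.0250
Sum = 5.198

5.198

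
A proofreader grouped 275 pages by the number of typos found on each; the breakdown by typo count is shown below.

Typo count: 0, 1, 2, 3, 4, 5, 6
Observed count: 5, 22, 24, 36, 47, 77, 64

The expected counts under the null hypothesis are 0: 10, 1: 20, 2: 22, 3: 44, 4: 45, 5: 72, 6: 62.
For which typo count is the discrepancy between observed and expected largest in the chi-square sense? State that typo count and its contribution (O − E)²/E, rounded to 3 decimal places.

0, 2.500

cat         O        E   (O−E)²/E
0           5       10     2.5000
1          22       20     0.2000
2          24       22     0.1818
3          36       44     1.4545
4          47       45     0.0889
5          77       72     0.3472
6          64       62     0.0645
The largest term is for 0: 2.500.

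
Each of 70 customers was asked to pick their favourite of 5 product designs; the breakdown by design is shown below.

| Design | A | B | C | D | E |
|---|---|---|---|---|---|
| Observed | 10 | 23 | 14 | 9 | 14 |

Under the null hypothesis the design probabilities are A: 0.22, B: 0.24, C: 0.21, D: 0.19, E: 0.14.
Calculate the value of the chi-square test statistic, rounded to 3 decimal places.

Expected counts E_i = n·p_i: 70×0.22 = 15.4, 70×0.24 = 16.8, 70×0.21 = 14.7, 70×0.19 = 13.3, 70×0.14 = 9.8.
χ² = (10−15.4)²/15.4 + (23−16.8)²/16.8 + (14−14.7)²/14.7 + (9−13.3)²/13.3 + (14−9.8)²/9.8
   = 1.8935 + 2.2881 + 0.0333 + 1.3902 + 1.8000
Sum = 7.405

7.405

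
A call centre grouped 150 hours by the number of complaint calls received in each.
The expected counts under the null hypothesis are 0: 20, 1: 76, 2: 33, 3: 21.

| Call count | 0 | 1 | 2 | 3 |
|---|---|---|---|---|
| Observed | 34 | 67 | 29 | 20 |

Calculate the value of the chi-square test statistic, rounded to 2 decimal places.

χ² = (34−20)²/20 + (67−76)²/76 + (29−33)²/33 + (20−21)²/21
   = 9.800 + 1.066 + 0.485 + 0.048
Sum = 11.40

11.40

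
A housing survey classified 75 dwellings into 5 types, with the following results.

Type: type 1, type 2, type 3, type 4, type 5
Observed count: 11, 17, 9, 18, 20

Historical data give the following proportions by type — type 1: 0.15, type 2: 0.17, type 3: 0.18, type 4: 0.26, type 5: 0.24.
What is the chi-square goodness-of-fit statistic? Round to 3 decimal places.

Expected counts E_i = n·p_i: 75×0.15 = 11.25, 75×0.17 = 12.75, 75×0.18 = 13.5, 75×0.26 = 19.5, 75×0.24 = 18.
cat         O        E   (O−E)²/E
type 1     11    11.25     0.0056
type 2     17    12.75     1.4167
type 3      9     13.5     1.5000
type 4     18     19.5     0.1154
type 5     20       18     0.2222
Sum = 3.260

3.260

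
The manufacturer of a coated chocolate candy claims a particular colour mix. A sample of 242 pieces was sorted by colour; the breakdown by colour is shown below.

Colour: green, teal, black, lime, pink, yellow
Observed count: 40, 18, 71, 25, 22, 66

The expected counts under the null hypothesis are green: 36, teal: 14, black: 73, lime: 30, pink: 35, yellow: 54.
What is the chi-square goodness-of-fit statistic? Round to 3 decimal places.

green: (40 − 36)²/36 = 16/36 = 0.4444
teal: (18 − 14)²/14 = 16/14 = 1.1429
black: (71 − 73)²/73 = 4/73 = 0.0548
lime: (25 − 30)²/30 = 25/30 = 0.8333
pink: (22 − 35)²/35 = 169/35 = 4.8286
yellow: (66 − 54)²/54 = 144/54 = 2.6667
Sum = 9.971

9.971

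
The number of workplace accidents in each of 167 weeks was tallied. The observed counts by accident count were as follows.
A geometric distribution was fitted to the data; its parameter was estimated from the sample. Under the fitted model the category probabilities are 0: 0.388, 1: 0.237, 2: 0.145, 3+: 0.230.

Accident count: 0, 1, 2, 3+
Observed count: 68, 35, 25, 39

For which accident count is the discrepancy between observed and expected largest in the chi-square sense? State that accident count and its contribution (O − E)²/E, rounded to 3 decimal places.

Expected counts E_i = n·p_i: 167×0.388 = 64.796, 167×0.237 = 39.579, 167×0.145 = 24.215, 167×0.230 = 38.41.
cat         O        E   (O−E)²/E
0          68   64.796     0.1584
1          35   39.579     0.5298
2          25   24.215     0.0254
3+         39    38.41     0.0091
The largest term is for 1: 0.530.

1, 0.530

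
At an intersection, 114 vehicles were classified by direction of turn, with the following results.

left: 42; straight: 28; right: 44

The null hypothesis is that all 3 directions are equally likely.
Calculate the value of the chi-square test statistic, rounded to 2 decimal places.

Expected count for each of the 3 categories: 114/3 = 38.
χ² = (42−38)²/38 + (28−38)²/38 + (44−38)²/38
   = 0.421 + 2.632 + 0.947
Sum = 4.00

4.00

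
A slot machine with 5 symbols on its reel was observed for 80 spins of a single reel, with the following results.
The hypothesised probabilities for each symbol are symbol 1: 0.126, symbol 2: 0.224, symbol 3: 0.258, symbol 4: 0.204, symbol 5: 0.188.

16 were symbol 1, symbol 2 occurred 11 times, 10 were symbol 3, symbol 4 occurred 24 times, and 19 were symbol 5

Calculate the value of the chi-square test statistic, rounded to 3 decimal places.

16.291

Expected counts E_i = n·p_i: 80×0.126 = 10.08, 80×0.224 = 17.92, 80×0.258 = 20.64, 80×0.204 = 16.32, 80×0.188 = 15.04.
χ² = (16−10.08)²/10.08 + (11−17.92)²/17.92 + (10−20.64)²/20.64 + (24−16.32)²/16.32 + (19−15.04)²/15.04
   = 3.4768 + 2.6722 + 5.4850 + 3.6141 + 1.0427
Sum = 16.291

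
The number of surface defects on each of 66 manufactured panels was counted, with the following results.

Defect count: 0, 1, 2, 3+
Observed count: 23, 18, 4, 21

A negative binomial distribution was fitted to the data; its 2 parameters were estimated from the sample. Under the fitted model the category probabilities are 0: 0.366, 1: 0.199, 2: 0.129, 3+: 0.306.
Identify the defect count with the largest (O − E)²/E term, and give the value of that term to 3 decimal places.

Expected counts E_i = n·p_i: 66×0.366 = 24.156, 66×0.199 = 13.134, 66×0.129 = 8.514, 66×0.306 = 20.196.
χ² = (23−24.156)²/24.156 + (18−13.134)²/13.134 + (4−8.514)²/8.514 + (21−20.196)²/20.196
   = 0.0553 + 1.8028 + 2.3933 + 0.0320
The largest term is for 2: 2.393.

2, 2.393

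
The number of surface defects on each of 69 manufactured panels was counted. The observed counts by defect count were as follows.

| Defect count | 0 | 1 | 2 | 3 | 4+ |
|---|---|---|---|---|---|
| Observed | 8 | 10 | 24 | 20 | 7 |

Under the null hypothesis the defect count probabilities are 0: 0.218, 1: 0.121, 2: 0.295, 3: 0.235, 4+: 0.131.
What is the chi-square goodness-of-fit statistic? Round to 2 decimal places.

5.62

Expected counts E_i = n·p_i: 69×0.218 = 15.042, 69×0.121 = 8.349, 69×0.295 = 20.355, 69×0.235 = 16.215, 69×0.131 = 9.039.
χ² = (8−15.042)²/15.042 + (10−8.349)²/8.349 + (24−20.355)²/20.355 + (20−16.215)²/16.215 + (7−9.039)²/9.039
   = 3.297 + 0.326 + 0.653 + 0.884 + 0.460
Sum = 5.62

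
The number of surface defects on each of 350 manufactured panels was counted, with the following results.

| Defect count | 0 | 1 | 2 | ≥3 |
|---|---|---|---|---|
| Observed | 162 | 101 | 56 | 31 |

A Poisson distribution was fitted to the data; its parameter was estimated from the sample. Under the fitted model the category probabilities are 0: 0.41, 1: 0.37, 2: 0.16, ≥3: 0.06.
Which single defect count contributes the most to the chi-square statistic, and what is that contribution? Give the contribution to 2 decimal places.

1, 6.27

Expected counts E_i = n·p_i: 350×0.41 = 143.5, 350×0.37 = 129.5, 350×0.16 = 56, 350×0.06 = 21.
cat         O        E   (O−E)²/E
0         162    143.5      2.385
1         101    129.5      6.272
2          56       56      0.000
≥3         31       21      4.762
The largest term is for 1: 6.27.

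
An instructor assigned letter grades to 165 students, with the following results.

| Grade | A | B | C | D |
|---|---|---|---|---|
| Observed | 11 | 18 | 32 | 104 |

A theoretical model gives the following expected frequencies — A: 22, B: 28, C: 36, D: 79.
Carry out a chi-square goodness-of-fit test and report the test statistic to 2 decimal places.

17.43

cat         O        E   (O−E)²/E
A          11       22      5.500
B          18       28      3.571
C          32       36      0.444
D         104       79      7.911
Sum = 17.43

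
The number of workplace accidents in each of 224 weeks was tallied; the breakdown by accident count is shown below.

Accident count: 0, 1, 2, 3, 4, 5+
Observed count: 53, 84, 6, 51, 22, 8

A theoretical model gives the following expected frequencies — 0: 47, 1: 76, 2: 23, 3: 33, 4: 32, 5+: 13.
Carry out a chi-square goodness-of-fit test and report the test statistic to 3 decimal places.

χ² = (53−47)²/47 + (84−76)²/76 + (6−23)²/23 + (51−33)²/33 + (22−32)²/32 + (8−13)²/13
   = 0.7660 + 0.8421 + 12.5652 + 9.8182 + 3.1250 + 1.9231
Sum = 29.040

29.040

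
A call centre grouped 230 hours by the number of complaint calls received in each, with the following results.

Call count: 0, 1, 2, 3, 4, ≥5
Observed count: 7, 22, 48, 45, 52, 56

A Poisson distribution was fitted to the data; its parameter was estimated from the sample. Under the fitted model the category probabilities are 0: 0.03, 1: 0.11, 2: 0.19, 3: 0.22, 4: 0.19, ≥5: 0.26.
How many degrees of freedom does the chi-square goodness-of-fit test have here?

There are k = 6 categories and 1 parameter estimated from the data, so df = 6 − 1 − 1 = 4.

4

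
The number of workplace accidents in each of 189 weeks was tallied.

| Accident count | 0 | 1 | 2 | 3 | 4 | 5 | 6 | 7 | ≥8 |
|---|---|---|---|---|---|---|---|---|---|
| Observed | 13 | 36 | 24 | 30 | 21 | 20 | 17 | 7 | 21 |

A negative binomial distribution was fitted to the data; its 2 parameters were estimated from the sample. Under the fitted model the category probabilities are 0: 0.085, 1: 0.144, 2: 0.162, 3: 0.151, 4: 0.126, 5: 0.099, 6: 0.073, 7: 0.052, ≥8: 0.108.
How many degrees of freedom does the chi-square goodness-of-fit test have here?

6

There are k = 9 categories and 2 parameters estimated from the data, so df = 9 − 1 − 2 = 6.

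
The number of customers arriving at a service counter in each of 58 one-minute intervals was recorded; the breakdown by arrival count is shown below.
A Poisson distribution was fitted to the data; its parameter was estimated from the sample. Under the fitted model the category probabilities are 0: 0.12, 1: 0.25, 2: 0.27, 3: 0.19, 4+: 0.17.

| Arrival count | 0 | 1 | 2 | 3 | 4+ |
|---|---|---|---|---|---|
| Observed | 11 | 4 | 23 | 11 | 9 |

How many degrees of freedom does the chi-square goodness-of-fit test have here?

There are k = 5 categories and 1 parameter estimated from the data, so df = 5 − 1 − 1 = 3.

3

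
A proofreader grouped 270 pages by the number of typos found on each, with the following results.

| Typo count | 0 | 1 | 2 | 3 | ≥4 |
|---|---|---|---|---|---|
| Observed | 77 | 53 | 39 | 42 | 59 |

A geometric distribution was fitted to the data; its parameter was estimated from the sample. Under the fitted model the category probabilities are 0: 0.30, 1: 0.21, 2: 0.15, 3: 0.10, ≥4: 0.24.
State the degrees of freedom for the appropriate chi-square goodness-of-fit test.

There are k = 5 categories and 1 parameter estimated from the data, so df = 5 − 1 − 1 = 3.

3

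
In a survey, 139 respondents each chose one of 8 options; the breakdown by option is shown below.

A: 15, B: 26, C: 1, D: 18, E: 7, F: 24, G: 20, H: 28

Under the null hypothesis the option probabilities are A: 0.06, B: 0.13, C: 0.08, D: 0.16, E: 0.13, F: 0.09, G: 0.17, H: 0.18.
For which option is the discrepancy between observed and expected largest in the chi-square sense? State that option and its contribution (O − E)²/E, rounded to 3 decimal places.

F, 10.553

Expected counts E_i = n·p_i: 139×0.06 = 8.34, 139×0.13 = 18.07, 139×0.08 = 11.12, 139×0.16 = 22.24, 139×0.13 = 18.07, 139×0.09 = 12.51, 139×0.17 = 23.63, 139×0.18 = 25.02.
A: (15 − 8.34)²/8.34 = 44.3556/8.34 = 5.3184
B: (26 − 18.07)²/18.07 = 62.8849/18.07 = 3.4801
C: (1 − 11.12)²/11.12 = 102.4144/11.12 = 9.2099
D: (18 − 22.24)²/22.24 = 17.9776/22.24 = 0.8083
E: (7 − 18.07)²/18.07 = 122.5449/18.07 = 6.7817
F: (24 − 12.51)²/12.51 = 132.0201/12.51 = 10.5532
G: (20 − 23.63)²/23.63 = 13.1769/23.63 = 0.5576
H: (28 − 25.02)²/25.02 = 8.8804/25.02 = 0.3549
The largest term is for F: 10.553.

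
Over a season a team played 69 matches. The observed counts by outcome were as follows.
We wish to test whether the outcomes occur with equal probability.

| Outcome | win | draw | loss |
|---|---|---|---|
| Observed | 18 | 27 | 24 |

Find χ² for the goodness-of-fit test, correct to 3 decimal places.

1.826

Expected count for each of the 3 categories: 69/3 = 23.
win: (18 − 23)²/23 = 25/23 = 1.0870
draw: (27 − 23)²/23 = 16/23 = 0.6957
loss: (24 − 23)²/23 = 1/23 = 0.0435
Sum = 1.826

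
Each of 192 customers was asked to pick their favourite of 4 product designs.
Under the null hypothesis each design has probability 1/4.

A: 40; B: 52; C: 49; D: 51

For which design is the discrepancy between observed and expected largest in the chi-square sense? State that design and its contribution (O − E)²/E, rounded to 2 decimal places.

Expected count for each of the 4 categories: 192/4 = 48.
A: (40 − 48)²/48 = 64/48 = 1.333
B: (52 − 48)²/48 = 16/48 = 0.333
C: (49 − 48)²/48 = 1/48 = 0.021
D: (51 − 48)²/48 = 9/48 = 0.188
The largest term is for A: 1.33.

A, 1.33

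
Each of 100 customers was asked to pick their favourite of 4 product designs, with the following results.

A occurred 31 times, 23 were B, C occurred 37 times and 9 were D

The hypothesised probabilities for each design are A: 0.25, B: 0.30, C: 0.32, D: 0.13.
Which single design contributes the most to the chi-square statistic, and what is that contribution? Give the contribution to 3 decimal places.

B, 1.633

Expected counts E_i = n·p_i: 100×0.25 = 25, 100×0.30 = 30, 100×0.32 = 32, 100×0.13 = 13.
A: (31 − 25)²/25 = 36/25 = 1.4400
B: (23 − 30)²/30 = 49/30 = 1.6333
C: (37 − 32)²/32 = 25/32 = 0.7813
D: (9 − 13)²/13 = 16/13 = 1.2308
The largest term is for B: 1.633.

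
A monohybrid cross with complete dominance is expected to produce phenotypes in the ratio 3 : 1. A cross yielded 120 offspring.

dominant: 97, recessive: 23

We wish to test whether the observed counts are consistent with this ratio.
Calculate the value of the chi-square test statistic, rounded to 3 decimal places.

2.178

Ratio total = 4. Expected counts: 120×3/4 = 90, 120×1/4 = 30.
cat            O        E   (O−E)²/E
dominant      97       90     0.5444
recessive     23       30     1.6333
Sum = 2.178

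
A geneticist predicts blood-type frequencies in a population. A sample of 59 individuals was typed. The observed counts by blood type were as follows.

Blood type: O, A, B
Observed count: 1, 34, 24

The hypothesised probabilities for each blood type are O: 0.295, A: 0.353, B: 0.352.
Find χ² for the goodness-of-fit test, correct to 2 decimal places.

Expected counts E_i = n·p_i: 59×0.295 = 17.405, 59×0.353 = 20.827, 59×0.352 = 20.768.
O: (1 − 17.405)²/17.405 = 269.124025/17.405 = 15.462
A: (34 − 20.827)²/20.827 = 173.527929/20.827 = 8.332
B: (24 − 20.768)²/20.768 = 10.445824/20.768 = 0.503
Sum = 24.30

24.30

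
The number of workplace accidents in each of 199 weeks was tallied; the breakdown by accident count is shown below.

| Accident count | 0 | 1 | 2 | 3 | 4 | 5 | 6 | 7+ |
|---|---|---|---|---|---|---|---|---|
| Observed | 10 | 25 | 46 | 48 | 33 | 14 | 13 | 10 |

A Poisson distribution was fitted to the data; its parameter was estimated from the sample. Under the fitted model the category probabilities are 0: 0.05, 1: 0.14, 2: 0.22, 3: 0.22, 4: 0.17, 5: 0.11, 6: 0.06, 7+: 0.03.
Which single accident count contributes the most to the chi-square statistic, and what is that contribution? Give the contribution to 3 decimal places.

5, 2.844

Expected counts E_i = n·p_i: 199×0.05 = 9.95, 199×0.14 = 27.86, 199×0.22 = 43.78, 199×0.22 = 43.78, 199×0.17 = 33.83, 199×0.11 = 21.89, 199×0.06 = 11.94, 199×0.03 = 5.97.
χ² = (10−9.95)²/9.95 + (25−27.86)²/27.86 + (46−43.78)²/43.78 + (48−43.78)²/43.78 + (33−33.83)²/33.83 + (14−21.89)²/21.89 + (13−11.94)²/11.94 + (10−5.97)²/5.97
   = 0.0003 + 0.2936 + 0.1126 + 0.4068 + 0.0204 + 2.8439 + 0.0941 + 2.7204
The largest term is for 5: 2.844.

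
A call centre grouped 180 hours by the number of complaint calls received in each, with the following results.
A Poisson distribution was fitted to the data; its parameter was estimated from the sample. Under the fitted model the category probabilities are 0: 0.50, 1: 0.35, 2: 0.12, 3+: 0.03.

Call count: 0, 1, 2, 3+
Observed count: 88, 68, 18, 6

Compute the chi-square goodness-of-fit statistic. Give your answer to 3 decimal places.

Expected counts E_i = n·p_i: 180×0.50 = 90, 180×0.35 = 63, 180×0.12 = 21.6, 180×0.03 = 5.4.
0: (88 − 90)²/90 = 4/90 = 0.0444
1: (68 − 63)²/63 = 25/63 = 0.3968
2: (18 − 21.6)²/21.6 = 12.96/21.6 = 0.6000
3+: (6 − 5.4)²/5.4 = 0.36/5.4 = 0.0667
Sum = 1.108

1.108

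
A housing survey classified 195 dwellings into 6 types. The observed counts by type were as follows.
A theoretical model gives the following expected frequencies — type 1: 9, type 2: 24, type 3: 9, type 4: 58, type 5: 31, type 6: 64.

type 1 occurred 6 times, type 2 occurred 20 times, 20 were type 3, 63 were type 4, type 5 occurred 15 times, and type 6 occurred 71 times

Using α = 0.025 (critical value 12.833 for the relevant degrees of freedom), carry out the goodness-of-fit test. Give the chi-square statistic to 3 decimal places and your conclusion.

24.566; reject

cat         O        E   (O−E)²/E
type 1      6        9     1.0000
type 2     20       24     0.6667
type 3     20        9    13.4444
type 4     63       58     0.4310
type 5     15       31     8.2581
type 6     71       64     0.7656
Sum = 24.566
df = 5. Since 24.566 > 12.833, we reject H₀.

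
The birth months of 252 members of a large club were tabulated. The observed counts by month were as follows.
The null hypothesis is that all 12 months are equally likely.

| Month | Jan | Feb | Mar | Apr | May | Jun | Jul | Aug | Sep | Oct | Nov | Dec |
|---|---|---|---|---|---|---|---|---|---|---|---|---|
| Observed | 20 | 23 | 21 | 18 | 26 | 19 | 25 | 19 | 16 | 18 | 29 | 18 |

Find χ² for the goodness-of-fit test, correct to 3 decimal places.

8.095

Expected count for each of the 12 categories: 252/12 = 21.
Jan: (20 − 21)²/21 = 1/21 = 0.0476
Feb: (23 − 21)²/21 = 4/21 = 0.1905
Mar: (21 − 21)²/21 = 0/21 = 0.0000
Apr: (18 − 21)²/21 = 9/21 = 0.4286
May: (26 − 21)²/21 = 25/21 = 1.1905
Jun: (19 − 21)²/21 = 4/21 = 0.1905
Jul: (25 − 21)²/21 = 16/21 = 0.7619
Aug: (19 − 21)²/21 = 4/21 = 0.1905
Sep: (16 − 21)²/21 = 25/21 = 1.1905
Oct: (18 − 21)²/21 = 9/21 = 0.4286
Nov: (29 − 21)²/21 = 64/21 = 3.0476
Dec: (18 − 21)²/21 = 9/21 = 0.4286
Sum = 8.095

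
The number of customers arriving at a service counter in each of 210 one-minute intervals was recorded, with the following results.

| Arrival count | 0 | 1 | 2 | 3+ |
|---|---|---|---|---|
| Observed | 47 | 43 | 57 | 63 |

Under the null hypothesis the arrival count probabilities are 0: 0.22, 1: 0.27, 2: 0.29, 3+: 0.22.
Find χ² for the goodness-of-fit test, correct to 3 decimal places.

9.683

Expected counts E_i = n·p_i: 210×0.22 = 46.2, 210×0.27 = 56.7, 210×0.29 = 60.9, 210×0.22 = 46.2.
χ² = (47−46.2)²/46.2 + (43−56.7)²/56.7 + (57−60.9)²/60.9 + (63−46.2)²/46.2
   = 0.0139 + 3.3102 + 0.2498 + 6.1091
Sum = 9.683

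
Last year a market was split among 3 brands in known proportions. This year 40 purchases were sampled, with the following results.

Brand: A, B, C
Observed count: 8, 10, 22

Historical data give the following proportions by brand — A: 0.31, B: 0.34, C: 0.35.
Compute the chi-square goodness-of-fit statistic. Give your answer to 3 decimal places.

7.086

Expected counts E_i = n·p_i: 40×0.31 = 12.4, 40×0.34 = 13.6, 40×0.35 = 14.
χ² = (8−12.4)²/12.4 + (10−13.6)²/13.6 + (22−14)²/14
   = 1.5613 + 0.9529 + 4.5714
Sum = 7.086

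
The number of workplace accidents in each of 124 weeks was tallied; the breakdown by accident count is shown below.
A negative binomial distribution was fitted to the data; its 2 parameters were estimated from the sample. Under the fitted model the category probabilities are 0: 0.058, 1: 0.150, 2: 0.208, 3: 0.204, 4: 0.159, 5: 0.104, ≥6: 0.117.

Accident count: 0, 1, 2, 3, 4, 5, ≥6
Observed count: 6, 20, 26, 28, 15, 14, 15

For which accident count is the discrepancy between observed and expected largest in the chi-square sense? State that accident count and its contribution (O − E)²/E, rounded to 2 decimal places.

Expected counts E_i = n·p_i: 124×0.058 = 7.192, 124×0.150 = 18.6, 124×0.208 = 25.792, 124×0.204 = 25.296, 124×0.159 = 19.716, 124×0.104 = 12.896, 124×0.117 = 14.508.
χ² = (6−7.192)²/7.192 + (20−18.6)²/18.6 + (26−25.792)²/25.792 + (28−25.296)²/25.296 + (15−19.716)²/19.716 + (14−12.896)²/12.896 + (15−14.508)²/14.508
   = 0.198 + 0.105 + 0.002 + 0.289 + 1.128 + 0.095 + 0.017
The largest term is for 4: 1.13.

4, 1.13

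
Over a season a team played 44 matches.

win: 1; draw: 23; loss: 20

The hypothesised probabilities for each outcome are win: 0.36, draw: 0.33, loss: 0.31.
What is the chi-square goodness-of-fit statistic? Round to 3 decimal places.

21.821

Expected counts E_i = n·p_i: 44×0.36 = 15.84, 44×0.33 = 14.52, 44×0.31 = 13.64.
win: (1 − 15.84)²/15.84 = 220.2256/15.84 = 13.9031
draw: (23 − 14.52)²/14.52 = 71.9104/14.52 = 4.9525
loss: (20 − 13.64)²/13.64 = 40.4496/13.64 = 2.9655
Sum = 21.821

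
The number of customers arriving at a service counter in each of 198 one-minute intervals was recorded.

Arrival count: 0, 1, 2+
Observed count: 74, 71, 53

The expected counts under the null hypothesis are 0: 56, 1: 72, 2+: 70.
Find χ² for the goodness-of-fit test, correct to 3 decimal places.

χ² = (74−56)²/56 + (71−72)²/72 + (53−70)²/70
   = 5.7857 + 0.0139 + 4.1286
Sum = 9.928

9.928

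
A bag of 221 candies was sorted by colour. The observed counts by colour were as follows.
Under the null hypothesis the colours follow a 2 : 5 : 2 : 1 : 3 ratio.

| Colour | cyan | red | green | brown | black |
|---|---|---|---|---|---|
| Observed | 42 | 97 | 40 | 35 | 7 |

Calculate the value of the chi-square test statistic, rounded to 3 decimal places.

Ratio total = 13. Expected counts: 221×2/13 = 34, 221×5/13 = 85, 221×2/13 = 34, 221×1/13 = 17, 221×3/13 = 51.
χ² = (42−34)²/34 + (97−85)²/85 + (40−34)²/34 + (35−17)²/17 + (7−51)²/51
   = 1.8824 + 1.6941 + 1.0588 + 19.0588 + 37.9608
Sum = 61.655

61.655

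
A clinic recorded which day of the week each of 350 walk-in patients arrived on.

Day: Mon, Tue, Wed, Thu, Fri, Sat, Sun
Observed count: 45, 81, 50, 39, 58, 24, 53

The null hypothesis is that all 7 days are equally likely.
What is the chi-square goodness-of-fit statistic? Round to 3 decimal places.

37.120

Expected count for each of the 7 categories: 350/7 = 50.
cat         O        E   (O−E)²/E
Mon        45       50     0.5000
Tue        81       50    19.2200
Wed        50       50     0.0000
Thu        39       50     2.4200
Fri        58       50     1.2800
Sat        24       50    13.5200
Sun        53       50     0.1800
Sum = 37.120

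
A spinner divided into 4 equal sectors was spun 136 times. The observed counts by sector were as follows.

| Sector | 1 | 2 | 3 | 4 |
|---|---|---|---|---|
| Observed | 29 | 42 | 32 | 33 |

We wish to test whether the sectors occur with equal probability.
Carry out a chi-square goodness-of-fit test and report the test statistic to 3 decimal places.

2.765

Expected count for each of the 4 categories: 136/4 = 34.
1: (29 − 34)²/34 = 25/34 = 0.7353
2: (42 − 34)²/34 = 64/34 = 1.8824
3: (32 − 34)²/34 = 4/34 = 0.1176
4: (33 − 34)²/34 = 1/34 = 0.0294
Sum = 2.765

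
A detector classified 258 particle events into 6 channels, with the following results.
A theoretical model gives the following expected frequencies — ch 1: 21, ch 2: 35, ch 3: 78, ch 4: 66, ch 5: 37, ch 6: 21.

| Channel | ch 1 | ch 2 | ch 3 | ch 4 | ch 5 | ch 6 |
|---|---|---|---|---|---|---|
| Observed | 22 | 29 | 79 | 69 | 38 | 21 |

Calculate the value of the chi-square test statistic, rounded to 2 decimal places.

cat         O        E   (O−E)²/E
ch 1       22       21      0.048
ch 2       29       35      1.029
ch 3       79       78      0.013
ch 4       69       66      0.136
ch 5       38       37      0.027
ch 6       21       21      0.000
Sum = 1.25

1.25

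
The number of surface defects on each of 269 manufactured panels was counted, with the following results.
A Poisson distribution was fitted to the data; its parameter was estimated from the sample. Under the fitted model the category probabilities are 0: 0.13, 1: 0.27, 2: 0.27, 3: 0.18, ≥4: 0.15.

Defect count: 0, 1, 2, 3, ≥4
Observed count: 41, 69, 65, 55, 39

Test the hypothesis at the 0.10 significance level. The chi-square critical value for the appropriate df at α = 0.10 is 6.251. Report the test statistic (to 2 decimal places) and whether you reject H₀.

2.96; do not reject

Expected counts E_i = n·p_i: 269×0.13 = 34.97, 269×0.27 = 72.63, 269×0.27 = 72.63, 269×0.18 = 48.42, 269×0.15 = 40.35.
cat         O        E   (O−E)²/E
0          41    34.97      1.040
1          69    72.63      0.181
2          65    72.63      0.802
3          55    48.42      0.894
≥4         39    40.35      0.045
Sum = 2.96
df = 3. Since 2.96 < 6.251, we do not reject H₀.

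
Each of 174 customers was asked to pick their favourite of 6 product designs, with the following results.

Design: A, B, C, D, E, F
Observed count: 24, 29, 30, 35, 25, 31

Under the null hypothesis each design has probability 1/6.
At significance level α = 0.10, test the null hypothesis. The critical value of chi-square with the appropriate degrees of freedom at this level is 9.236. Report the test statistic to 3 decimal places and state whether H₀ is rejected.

Expected count for each of the 6 categories: 174/6 = 29.
cat         O        E   (O−E)²/E
A          24       29     0.8621
B          29       29     0.0000
C          30       29     0.0345
D          35       29     1.2414
E          25       29     0.5517
F          31       29     0.1379
Sum = 2.828
df = 5. Since 2.828 < 9.236, we do not reject H₀.

2.828; do not reject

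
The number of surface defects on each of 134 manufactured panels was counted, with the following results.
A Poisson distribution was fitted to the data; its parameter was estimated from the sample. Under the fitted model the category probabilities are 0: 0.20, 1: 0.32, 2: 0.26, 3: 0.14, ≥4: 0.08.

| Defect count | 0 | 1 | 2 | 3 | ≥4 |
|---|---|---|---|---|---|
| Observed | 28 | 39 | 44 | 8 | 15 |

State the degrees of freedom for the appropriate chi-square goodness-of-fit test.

3

There are k = 5 categories and 1 parameter estimated from the data, so df = 5 − 1 − 1 = 3.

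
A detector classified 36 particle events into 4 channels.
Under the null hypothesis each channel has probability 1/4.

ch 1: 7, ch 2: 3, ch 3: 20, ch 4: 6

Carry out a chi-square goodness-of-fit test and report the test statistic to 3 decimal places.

18.889

Expected count for each of the 4 categories: 36/4 = 9.
χ² = (7−9)²/9 + (3−9)²/9 + (20−9)²/9 + (6−9)²/9
   = 0.4444 + 4.0000 + 13.4444 + 1.0000
Sum = 18.889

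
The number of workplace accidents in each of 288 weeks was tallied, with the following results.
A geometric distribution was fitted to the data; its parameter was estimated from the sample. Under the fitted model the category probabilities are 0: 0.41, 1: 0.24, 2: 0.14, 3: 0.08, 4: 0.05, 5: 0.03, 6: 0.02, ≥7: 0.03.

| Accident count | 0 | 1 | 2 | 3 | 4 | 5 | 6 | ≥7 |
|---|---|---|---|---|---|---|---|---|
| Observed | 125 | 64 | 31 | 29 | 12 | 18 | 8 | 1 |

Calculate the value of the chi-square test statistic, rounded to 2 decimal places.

22.65

Expected counts E_i = n·p_i: 288×0.41 = 118.08, 288×0.24 = 69.12, 288×0.14 = 40.32, 288×0.08 = 23.04, 288×0.05 = 14.4, 288×0.03 = 8.64, 288×0.02 = 5.76, 288×0.03 = 8.64.
χ² = (125−118.08)²/118.08 + (64−69.12)²/69.12 + (31−40.32)²/40.32 + (29−23.04)²/23.04 + (12−14.4)²/14.4 + (18−8.64)²/8.64 + (8−5.76)²/5.76 + (1−8.64)²/8.64
   = 0.406 + 0.379 + 2.154 + 1.542 + 0.400 + 10.140 + 0.871 + 6.756
Sum = 22.65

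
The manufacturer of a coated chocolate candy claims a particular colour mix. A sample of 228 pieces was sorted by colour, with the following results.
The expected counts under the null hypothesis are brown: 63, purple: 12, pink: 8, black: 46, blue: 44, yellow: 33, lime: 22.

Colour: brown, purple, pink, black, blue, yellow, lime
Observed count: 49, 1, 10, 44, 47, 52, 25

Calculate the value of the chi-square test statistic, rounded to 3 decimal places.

25.334

χ² = (49−63)²/63 + (1−12)²/12 + (10−8)²/8 + (44−46)²/46 + (47−44)²/44 + (52−33)²/33 + (25−22)²/22
   = 3.1111 + 10.0833 + 0.5000 + 0.0870 + 0.2045 + 10.9394 + 0.4091
Sum = 25.334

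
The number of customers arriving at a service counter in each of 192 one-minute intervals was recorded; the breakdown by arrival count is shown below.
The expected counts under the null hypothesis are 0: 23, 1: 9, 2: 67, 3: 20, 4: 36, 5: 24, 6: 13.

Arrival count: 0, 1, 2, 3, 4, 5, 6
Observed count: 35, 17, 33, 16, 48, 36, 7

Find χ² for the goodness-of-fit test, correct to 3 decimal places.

0: (35 − 23)²/23 = 144/23 = 6.2609
1: (17 − 9)²/9 = 64/9 = 7.1111
2: (33 − 67)²/67 = 1156/67 = 17.2537
3: (16 − 20)²/20 = 16/20 = 0.8000
4: (48 − 36)²/36 = 144/36 = 4.0000
5: (36 − 24)²/24 = 144/24 = 6.0000
6: (7 − 13)²/13 = 36/13 = 2.7692
Sum = 44.195

44.195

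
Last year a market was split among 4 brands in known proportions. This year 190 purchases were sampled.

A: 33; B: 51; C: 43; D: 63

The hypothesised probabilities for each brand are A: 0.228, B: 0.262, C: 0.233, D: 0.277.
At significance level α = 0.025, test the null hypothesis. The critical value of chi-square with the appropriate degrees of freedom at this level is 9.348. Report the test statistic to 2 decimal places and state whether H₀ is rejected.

Expected counts E_i = n·p_i: 190×0.228 = 43.32, 190×0.262 = 49.78, 190×0.233 = 44.27, 190×0.277 = 52.63.
χ² = (33−43.32)²/43.32 + (51−49.78)²/49.78 + (43−44.27)²/44.27 + (63−52.63)²/52.63
   = 2.459 + 0.030 + 0.036 + 2.043
Sum = 4.57
df = 3. Since 4.57 < 9.348, we do not reject H₀.

4.57; do not reject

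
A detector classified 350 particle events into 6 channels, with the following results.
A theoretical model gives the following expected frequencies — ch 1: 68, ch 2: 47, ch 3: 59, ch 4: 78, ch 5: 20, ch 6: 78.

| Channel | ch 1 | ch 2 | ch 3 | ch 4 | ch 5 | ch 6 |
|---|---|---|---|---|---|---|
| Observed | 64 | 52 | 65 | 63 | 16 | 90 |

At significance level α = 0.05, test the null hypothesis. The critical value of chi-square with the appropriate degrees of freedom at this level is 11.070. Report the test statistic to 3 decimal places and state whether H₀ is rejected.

6.908; do not reject

χ² = (64−68)²/68 + (52−47)²/47 + (65−59)²/59 + (63−78)²/78 + (16−20)²/20 + (90−78)²/78
   = 0.2353 + 0.5319 + 0.6102 + 2.8846 + 0.8000 + 1.8462
Sum = 6.908
df = 5. Since 6.908 < 11.070, we do not reject H₀.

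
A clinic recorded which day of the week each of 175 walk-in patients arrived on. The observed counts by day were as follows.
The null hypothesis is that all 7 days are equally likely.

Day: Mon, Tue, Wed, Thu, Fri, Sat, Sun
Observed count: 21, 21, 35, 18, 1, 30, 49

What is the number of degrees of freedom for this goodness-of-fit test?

There are k = 7 categories and no parameters were estimated from the data, so df = 7 − 1 = 6.

6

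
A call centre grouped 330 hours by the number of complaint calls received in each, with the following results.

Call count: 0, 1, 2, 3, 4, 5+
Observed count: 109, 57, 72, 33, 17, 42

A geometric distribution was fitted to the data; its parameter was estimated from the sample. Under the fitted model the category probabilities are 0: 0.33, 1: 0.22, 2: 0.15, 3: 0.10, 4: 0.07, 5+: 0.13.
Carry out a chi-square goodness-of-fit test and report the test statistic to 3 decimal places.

15.209

Expected counts E_i = n·p_i: 330×0.33 = 108.9, 330×0.22 = 72.6, 330×0.15 = 49.5, 330×0.10 = 33, 330×0.07 = 23.1, 330×0.13 = 42.9.
cat         O        E   (O−E)²/E
0         109    108.9     0.0001
1          57     72.6     3.3521
2          72     49.5    10.2273
3          33       33     0.0000
4          17     23.1     1.6108
5+         42     42.9     0.0189
Sum = 15.209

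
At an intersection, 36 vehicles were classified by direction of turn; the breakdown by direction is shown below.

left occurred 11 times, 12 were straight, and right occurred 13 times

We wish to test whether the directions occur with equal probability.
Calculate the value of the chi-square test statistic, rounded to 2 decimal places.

Under H₀ each category has probability 1/3, so each expected count is 36/3 = 12.
left: (11 − 12)²/12 = 1/12 = 0.083
straight: (12 − 12)²/12 = 0/12 = 0.000
right: (13 − 12)²/12 = 1/12 = 0.083
Sum = 0.17

0.17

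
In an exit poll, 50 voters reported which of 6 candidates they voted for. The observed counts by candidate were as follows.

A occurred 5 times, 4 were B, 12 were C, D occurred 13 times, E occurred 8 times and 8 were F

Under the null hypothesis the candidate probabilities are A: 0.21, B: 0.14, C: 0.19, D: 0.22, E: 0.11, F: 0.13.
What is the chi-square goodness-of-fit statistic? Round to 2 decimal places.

6.67

Expected counts E_i = n·p_i: 50×0.21 = 10.5, 50×0.14 = 7, 50×0.19 = 9.5, 50×0.22 = 11, 50×0.11 = 5.5, 50×0.13 = 6.5.
cat         O        E   (O−E)²/E
A           5     10.5      2.881
B           4        7      1.286
C          12      9.5      0.658
D          13       11      0.364
E           8      5.5      1.136
F           8      6.5      0.346
Sum = 6.67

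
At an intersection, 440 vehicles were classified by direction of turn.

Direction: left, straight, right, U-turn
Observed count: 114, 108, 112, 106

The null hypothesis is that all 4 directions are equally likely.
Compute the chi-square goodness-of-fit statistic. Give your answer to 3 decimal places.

Under H₀ each category has probability 1/4, so each expected count is 440/4 = 110.
χ² = (114−110)²/110 + (108−110)²/110 + (112−110)²/110 + (106−110)²/110
   = 0.1455 + 0.0364 + 0.0364 + 0.1455
Sum = 0.364

0.364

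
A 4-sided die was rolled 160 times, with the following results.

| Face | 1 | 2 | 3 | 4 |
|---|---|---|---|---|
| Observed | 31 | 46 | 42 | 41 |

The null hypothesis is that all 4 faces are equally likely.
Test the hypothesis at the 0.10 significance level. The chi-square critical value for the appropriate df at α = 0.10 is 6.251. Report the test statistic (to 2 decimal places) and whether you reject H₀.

Expected count for each of the 4 categories: 160/4 = 40.
cat         O        E   (O−E)²/E
1          31       40      2.025
2          46       40      0.900
3          42       40      0.100
4          41       40      0.025
Sum = 3.05
df = 3. Since 3.05 < 6.251, we do not reject H₀.

3.05; do not reject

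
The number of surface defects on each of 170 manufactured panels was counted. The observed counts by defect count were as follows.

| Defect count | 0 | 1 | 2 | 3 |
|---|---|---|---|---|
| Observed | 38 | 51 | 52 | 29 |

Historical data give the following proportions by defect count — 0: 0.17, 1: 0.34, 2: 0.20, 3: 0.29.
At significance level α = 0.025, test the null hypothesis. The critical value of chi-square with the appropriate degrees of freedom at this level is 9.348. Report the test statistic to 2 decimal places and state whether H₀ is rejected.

Expected counts E_i = n·p_i: 170×0.17 = 28.9, 170×0.34 = 57.8, 170×0.20 = 34, 170×0.29 = 49.3.
cat         O        E   (O−E)²/E
0          38     28.9      2.865
1          51     57.8      0.800
2          52       34      9.529
3          29     49.3      8.359
Sum = 21.55
df = 3. Since 21.55 > 9.348, we reject H₀.

21.55; reject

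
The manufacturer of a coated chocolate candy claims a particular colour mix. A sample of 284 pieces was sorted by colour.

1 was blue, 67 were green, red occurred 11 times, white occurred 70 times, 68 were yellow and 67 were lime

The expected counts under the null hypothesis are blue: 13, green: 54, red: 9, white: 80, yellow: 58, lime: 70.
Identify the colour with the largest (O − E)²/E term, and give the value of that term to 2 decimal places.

cat         O        E   (O−E)²/E
blue        1       13     11.077
green      67       54      3.130
red        11        9      0.444
white      70       80      1.250
yellow     68       58      1.724
lime       67       70      0.129
The largest term is for blue: 11.08.

blue, 11.08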